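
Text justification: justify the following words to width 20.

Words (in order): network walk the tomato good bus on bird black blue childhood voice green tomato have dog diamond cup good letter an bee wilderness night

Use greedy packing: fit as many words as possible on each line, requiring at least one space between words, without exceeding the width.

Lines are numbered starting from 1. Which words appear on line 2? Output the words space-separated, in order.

Answer: tomato good bus on

Derivation:
Line 1: ['network', 'walk', 'the'] (min_width=16, slack=4)
Line 2: ['tomato', 'good', 'bus', 'on'] (min_width=18, slack=2)
Line 3: ['bird', 'black', 'blue'] (min_width=15, slack=5)
Line 4: ['childhood', 'voice'] (min_width=15, slack=5)
Line 5: ['green', 'tomato', 'have'] (min_width=17, slack=3)
Line 6: ['dog', 'diamond', 'cup', 'good'] (min_width=20, slack=0)
Line 7: ['letter', 'an', 'bee'] (min_width=13, slack=7)
Line 8: ['wilderness', 'night'] (min_width=16, slack=4)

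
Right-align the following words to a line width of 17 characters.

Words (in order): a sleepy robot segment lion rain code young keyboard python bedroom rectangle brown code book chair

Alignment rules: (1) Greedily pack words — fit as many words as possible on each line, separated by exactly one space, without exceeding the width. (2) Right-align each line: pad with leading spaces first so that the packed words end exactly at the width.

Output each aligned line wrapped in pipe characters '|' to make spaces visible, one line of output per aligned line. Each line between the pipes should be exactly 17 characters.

Answer: |   a sleepy robot|
|segment lion rain|
|       code young|
|  keyboard python|
|bedroom rectangle|
|  brown code book|
|            chair|

Derivation:
Line 1: ['a', 'sleepy', 'robot'] (min_width=14, slack=3)
Line 2: ['segment', 'lion', 'rain'] (min_width=17, slack=0)
Line 3: ['code', 'young'] (min_width=10, slack=7)
Line 4: ['keyboard', 'python'] (min_width=15, slack=2)
Line 5: ['bedroom', 'rectangle'] (min_width=17, slack=0)
Line 6: ['brown', 'code', 'book'] (min_width=15, slack=2)
Line 7: ['chair'] (min_width=5, slack=12)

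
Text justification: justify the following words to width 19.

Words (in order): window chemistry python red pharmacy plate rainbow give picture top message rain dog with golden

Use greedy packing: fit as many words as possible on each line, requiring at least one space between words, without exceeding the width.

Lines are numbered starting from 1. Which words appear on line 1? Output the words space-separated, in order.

Line 1: ['window', 'chemistry'] (min_width=16, slack=3)
Line 2: ['python', 'red', 'pharmacy'] (min_width=19, slack=0)
Line 3: ['plate', 'rainbow', 'give'] (min_width=18, slack=1)
Line 4: ['picture', 'top', 'message'] (min_width=19, slack=0)
Line 5: ['rain', 'dog', 'with'] (min_width=13, slack=6)
Line 6: ['golden'] (min_width=6, slack=13)

Answer: window chemistry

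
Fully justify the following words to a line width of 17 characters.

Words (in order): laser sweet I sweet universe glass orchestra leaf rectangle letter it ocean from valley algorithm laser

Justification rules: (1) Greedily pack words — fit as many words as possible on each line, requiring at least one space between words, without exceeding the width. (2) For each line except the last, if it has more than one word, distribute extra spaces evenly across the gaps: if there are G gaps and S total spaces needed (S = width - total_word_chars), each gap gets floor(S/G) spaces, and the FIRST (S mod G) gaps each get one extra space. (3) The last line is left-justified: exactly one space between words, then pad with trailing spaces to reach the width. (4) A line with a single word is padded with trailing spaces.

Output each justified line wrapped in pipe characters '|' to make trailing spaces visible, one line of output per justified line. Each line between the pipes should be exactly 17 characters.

Line 1: ['laser', 'sweet', 'I'] (min_width=13, slack=4)
Line 2: ['sweet', 'universe'] (min_width=14, slack=3)
Line 3: ['glass', 'orchestra'] (min_width=15, slack=2)
Line 4: ['leaf', 'rectangle'] (min_width=14, slack=3)
Line 5: ['letter', 'it', 'ocean'] (min_width=15, slack=2)
Line 6: ['from', 'valley'] (min_width=11, slack=6)
Line 7: ['algorithm', 'laser'] (min_width=15, slack=2)

Answer: |laser   sweet   I|
|sweet    universe|
|glass   orchestra|
|leaf    rectangle|
|letter  it  ocean|
|from       valley|
|algorithm laser  |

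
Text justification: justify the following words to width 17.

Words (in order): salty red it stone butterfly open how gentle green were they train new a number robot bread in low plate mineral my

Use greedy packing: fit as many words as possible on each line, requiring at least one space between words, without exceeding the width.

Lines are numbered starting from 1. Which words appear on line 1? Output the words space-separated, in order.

Answer: salty red it

Derivation:
Line 1: ['salty', 'red', 'it'] (min_width=12, slack=5)
Line 2: ['stone', 'butterfly'] (min_width=15, slack=2)
Line 3: ['open', 'how', 'gentle'] (min_width=15, slack=2)
Line 4: ['green', 'were', 'they'] (min_width=15, slack=2)
Line 5: ['train', 'new', 'a'] (min_width=11, slack=6)
Line 6: ['number', 'robot'] (min_width=12, slack=5)
Line 7: ['bread', 'in', 'low'] (min_width=12, slack=5)
Line 8: ['plate', 'mineral', 'my'] (min_width=16, slack=1)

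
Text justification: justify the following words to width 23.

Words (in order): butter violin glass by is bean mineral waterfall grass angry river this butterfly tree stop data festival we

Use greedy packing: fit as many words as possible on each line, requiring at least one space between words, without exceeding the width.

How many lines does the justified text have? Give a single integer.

Line 1: ['butter', 'violin', 'glass', 'by'] (min_width=22, slack=1)
Line 2: ['is', 'bean', 'mineral'] (min_width=15, slack=8)
Line 3: ['waterfall', 'grass', 'angry'] (min_width=21, slack=2)
Line 4: ['river', 'this', 'butterfly'] (min_width=20, slack=3)
Line 5: ['tree', 'stop', 'data', 'festival'] (min_width=23, slack=0)
Line 6: ['we'] (min_width=2, slack=21)
Total lines: 6

Answer: 6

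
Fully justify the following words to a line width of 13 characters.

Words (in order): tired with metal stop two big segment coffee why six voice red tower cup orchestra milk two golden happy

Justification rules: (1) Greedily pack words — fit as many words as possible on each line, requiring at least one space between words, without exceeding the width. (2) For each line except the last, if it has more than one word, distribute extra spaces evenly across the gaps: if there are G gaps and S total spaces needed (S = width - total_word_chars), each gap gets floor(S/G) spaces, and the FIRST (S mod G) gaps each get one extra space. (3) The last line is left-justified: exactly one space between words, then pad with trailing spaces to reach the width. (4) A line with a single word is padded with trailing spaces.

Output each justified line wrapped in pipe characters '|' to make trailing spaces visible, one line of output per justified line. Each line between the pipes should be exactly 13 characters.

Answer: |tired    with|
|metal    stop|
|two       big|
|segment      |
|coffee    why|
|six voice red|
|tower     cup|
|orchestra    |
|milk      two|
|golden happy |

Derivation:
Line 1: ['tired', 'with'] (min_width=10, slack=3)
Line 2: ['metal', 'stop'] (min_width=10, slack=3)
Line 3: ['two', 'big'] (min_width=7, slack=6)
Line 4: ['segment'] (min_width=7, slack=6)
Line 5: ['coffee', 'why'] (min_width=10, slack=3)
Line 6: ['six', 'voice', 'red'] (min_width=13, slack=0)
Line 7: ['tower', 'cup'] (min_width=9, slack=4)
Line 8: ['orchestra'] (min_width=9, slack=4)
Line 9: ['milk', 'two'] (min_width=8, slack=5)
Line 10: ['golden', 'happy'] (min_width=12, slack=1)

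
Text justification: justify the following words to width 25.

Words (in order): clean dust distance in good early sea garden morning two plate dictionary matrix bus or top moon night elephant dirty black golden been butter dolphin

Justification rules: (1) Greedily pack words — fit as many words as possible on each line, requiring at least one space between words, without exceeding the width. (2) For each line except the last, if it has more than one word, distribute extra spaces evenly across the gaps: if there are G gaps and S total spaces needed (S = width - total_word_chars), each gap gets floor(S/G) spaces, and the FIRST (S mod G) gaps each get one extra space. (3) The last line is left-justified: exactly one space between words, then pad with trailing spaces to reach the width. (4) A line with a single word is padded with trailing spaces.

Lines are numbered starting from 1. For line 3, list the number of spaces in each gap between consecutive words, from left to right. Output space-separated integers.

Line 1: ['clean', 'dust', 'distance', 'in'] (min_width=22, slack=3)
Line 2: ['good', 'early', 'sea', 'garden'] (min_width=21, slack=4)
Line 3: ['morning', 'two', 'plate'] (min_width=17, slack=8)
Line 4: ['dictionary', 'matrix', 'bus', 'or'] (min_width=24, slack=1)
Line 5: ['top', 'moon', 'night', 'elephant'] (min_width=23, slack=2)
Line 6: ['dirty', 'black', 'golden', 'been'] (min_width=23, slack=2)
Line 7: ['butter', 'dolphin'] (min_width=14, slack=11)

Answer: 5 5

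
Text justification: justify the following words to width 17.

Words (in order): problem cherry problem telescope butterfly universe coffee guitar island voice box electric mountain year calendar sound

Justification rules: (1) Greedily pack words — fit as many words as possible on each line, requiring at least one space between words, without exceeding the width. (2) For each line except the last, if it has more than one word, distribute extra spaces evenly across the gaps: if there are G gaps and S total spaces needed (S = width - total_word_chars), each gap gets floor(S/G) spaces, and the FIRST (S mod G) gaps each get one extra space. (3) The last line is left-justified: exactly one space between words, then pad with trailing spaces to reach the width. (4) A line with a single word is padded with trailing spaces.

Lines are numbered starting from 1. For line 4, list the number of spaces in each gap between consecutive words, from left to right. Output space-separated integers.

Line 1: ['problem', 'cherry'] (min_width=14, slack=3)
Line 2: ['problem', 'telescope'] (min_width=17, slack=0)
Line 3: ['butterfly'] (min_width=9, slack=8)
Line 4: ['universe', 'coffee'] (min_width=15, slack=2)
Line 5: ['guitar', 'island'] (min_width=13, slack=4)
Line 6: ['voice', 'box'] (min_width=9, slack=8)
Line 7: ['electric', 'mountain'] (min_width=17, slack=0)
Line 8: ['year', 'calendar'] (min_width=13, slack=4)
Line 9: ['sound'] (min_width=5, slack=12)

Answer: 3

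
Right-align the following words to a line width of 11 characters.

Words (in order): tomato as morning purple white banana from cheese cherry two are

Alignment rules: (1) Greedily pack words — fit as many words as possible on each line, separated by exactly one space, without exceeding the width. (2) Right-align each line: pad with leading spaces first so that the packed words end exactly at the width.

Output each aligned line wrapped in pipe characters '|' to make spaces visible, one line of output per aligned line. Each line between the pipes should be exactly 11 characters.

Line 1: ['tomato', 'as'] (min_width=9, slack=2)
Line 2: ['morning'] (min_width=7, slack=4)
Line 3: ['purple'] (min_width=6, slack=5)
Line 4: ['white'] (min_width=5, slack=6)
Line 5: ['banana', 'from'] (min_width=11, slack=0)
Line 6: ['cheese'] (min_width=6, slack=5)
Line 7: ['cherry', 'two'] (min_width=10, slack=1)
Line 8: ['are'] (min_width=3, slack=8)

Answer: |  tomato as|
|    morning|
|     purple|
|      white|
|banana from|
|     cheese|
| cherry two|
|        are|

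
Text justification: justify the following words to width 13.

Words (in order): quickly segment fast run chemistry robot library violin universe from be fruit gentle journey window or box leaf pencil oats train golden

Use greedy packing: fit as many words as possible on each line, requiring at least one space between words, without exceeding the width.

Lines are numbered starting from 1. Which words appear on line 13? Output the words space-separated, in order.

Line 1: ['quickly'] (min_width=7, slack=6)
Line 2: ['segment', 'fast'] (min_width=12, slack=1)
Line 3: ['run', 'chemistry'] (min_width=13, slack=0)
Line 4: ['robot', 'library'] (min_width=13, slack=0)
Line 5: ['violin'] (min_width=6, slack=7)
Line 6: ['universe', 'from'] (min_width=13, slack=0)
Line 7: ['be', 'fruit'] (min_width=8, slack=5)
Line 8: ['gentle'] (min_width=6, slack=7)
Line 9: ['journey'] (min_width=7, slack=6)
Line 10: ['window', 'or', 'box'] (min_width=13, slack=0)
Line 11: ['leaf', 'pencil'] (min_width=11, slack=2)
Line 12: ['oats', 'train'] (min_width=10, slack=3)
Line 13: ['golden'] (min_width=6, slack=7)

Answer: golden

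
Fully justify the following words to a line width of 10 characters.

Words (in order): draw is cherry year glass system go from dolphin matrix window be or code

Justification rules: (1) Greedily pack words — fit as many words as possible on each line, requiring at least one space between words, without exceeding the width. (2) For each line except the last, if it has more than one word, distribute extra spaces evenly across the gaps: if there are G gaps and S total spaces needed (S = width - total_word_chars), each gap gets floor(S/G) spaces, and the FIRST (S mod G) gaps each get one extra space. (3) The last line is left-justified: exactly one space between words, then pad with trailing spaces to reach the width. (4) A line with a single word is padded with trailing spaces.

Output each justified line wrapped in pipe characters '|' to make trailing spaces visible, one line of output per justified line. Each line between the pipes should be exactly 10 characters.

Line 1: ['draw', 'is'] (min_width=7, slack=3)
Line 2: ['cherry'] (min_width=6, slack=4)
Line 3: ['year', 'glass'] (min_width=10, slack=0)
Line 4: ['system', 'go'] (min_width=9, slack=1)
Line 5: ['from'] (min_width=4, slack=6)
Line 6: ['dolphin'] (min_width=7, slack=3)
Line 7: ['matrix'] (min_width=6, slack=4)
Line 8: ['window', 'be'] (min_width=9, slack=1)
Line 9: ['or', 'code'] (min_width=7, slack=3)

Answer: |draw    is|
|cherry    |
|year glass|
|system  go|
|from      |
|dolphin   |
|matrix    |
|window  be|
|or code   |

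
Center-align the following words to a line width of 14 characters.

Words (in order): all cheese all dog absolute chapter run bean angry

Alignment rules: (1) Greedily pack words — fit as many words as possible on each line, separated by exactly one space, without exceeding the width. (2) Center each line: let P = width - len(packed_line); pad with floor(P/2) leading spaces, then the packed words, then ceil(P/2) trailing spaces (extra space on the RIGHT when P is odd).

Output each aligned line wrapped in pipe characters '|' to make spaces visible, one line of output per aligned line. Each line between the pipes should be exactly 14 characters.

Answer: |all cheese all|
| dog absolute |
| chapter run  |
|  bean angry  |

Derivation:
Line 1: ['all', 'cheese', 'all'] (min_width=14, slack=0)
Line 2: ['dog', 'absolute'] (min_width=12, slack=2)
Line 3: ['chapter', 'run'] (min_width=11, slack=3)
Line 4: ['bean', 'angry'] (min_width=10, slack=4)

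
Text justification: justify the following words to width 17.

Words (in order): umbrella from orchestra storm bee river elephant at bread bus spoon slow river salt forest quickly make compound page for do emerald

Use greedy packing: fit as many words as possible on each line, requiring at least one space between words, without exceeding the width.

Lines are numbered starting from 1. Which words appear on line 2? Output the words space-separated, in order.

Answer: orchestra storm

Derivation:
Line 1: ['umbrella', 'from'] (min_width=13, slack=4)
Line 2: ['orchestra', 'storm'] (min_width=15, slack=2)
Line 3: ['bee', 'river'] (min_width=9, slack=8)
Line 4: ['elephant', 'at', 'bread'] (min_width=17, slack=0)
Line 5: ['bus', 'spoon', 'slow'] (min_width=14, slack=3)
Line 6: ['river', 'salt', 'forest'] (min_width=17, slack=0)
Line 7: ['quickly', 'make'] (min_width=12, slack=5)
Line 8: ['compound', 'page', 'for'] (min_width=17, slack=0)
Line 9: ['do', 'emerald'] (min_width=10, slack=7)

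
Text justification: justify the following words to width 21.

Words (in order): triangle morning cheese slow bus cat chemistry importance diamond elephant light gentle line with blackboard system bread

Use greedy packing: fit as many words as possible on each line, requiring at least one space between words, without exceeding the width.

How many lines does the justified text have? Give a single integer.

Answer: 7

Derivation:
Line 1: ['triangle', 'morning'] (min_width=16, slack=5)
Line 2: ['cheese', 'slow', 'bus', 'cat'] (min_width=19, slack=2)
Line 3: ['chemistry', 'importance'] (min_width=20, slack=1)
Line 4: ['diamond', 'elephant'] (min_width=16, slack=5)
Line 5: ['light', 'gentle', 'line'] (min_width=17, slack=4)
Line 6: ['with', 'blackboard'] (min_width=15, slack=6)
Line 7: ['system', 'bread'] (min_width=12, slack=9)
Total lines: 7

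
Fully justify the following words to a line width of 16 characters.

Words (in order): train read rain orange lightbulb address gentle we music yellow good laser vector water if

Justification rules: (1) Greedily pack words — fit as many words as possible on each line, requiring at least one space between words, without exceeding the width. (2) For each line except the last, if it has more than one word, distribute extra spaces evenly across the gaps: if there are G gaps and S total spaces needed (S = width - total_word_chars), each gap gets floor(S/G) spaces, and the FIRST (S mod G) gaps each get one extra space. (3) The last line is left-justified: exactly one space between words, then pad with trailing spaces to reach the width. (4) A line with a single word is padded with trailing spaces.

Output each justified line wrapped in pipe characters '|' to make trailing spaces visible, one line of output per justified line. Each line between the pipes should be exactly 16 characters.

Answer: |train  read rain|
|orange lightbulb|
|address   gentle|
|we  music yellow|
|good       laser|
|vector water if |

Derivation:
Line 1: ['train', 'read', 'rain'] (min_width=15, slack=1)
Line 2: ['orange', 'lightbulb'] (min_width=16, slack=0)
Line 3: ['address', 'gentle'] (min_width=14, slack=2)
Line 4: ['we', 'music', 'yellow'] (min_width=15, slack=1)
Line 5: ['good', 'laser'] (min_width=10, slack=6)
Line 6: ['vector', 'water', 'if'] (min_width=15, slack=1)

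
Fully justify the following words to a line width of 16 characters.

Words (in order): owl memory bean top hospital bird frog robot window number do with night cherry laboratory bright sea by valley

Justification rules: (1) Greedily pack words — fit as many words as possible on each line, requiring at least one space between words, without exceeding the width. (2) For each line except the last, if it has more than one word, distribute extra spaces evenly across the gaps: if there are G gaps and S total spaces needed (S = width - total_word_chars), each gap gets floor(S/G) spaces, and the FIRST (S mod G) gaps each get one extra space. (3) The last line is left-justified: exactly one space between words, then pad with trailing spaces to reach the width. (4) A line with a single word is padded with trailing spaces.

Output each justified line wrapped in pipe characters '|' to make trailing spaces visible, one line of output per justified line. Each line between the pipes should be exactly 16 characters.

Answer: |owl  memory bean|
|top     hospital|
|bird  frog robot|
|window number do|
|with       night|
|cherry          |
|laboratory      |
|bright   sea  by|
|valley          |

Derivation:
Line 1: ['owl', 'memory', 'bean'] (min_width=15, slack=1)
Line 2: ['top', 'hospital'] (min_width=12, slack=4)
Line 3: ['bird', 'frog', 'robot'] (min_width=15, slack=1)
Line 4: ['window', 'number', 'do'] (min_width=16, slack=0)
Line 5: ['with', 'night'] (min_width=10, slack=6)
Line 6: ['cherry'] (min_width=6, slack=10)
Line 7: ['laboratory'] (min_width=10, slack=6)
Line 8: ['bright', 'sea', 'by'] (min_width=13, slack=3)
Line 9: ['valley'] (min_width=6, slack=10)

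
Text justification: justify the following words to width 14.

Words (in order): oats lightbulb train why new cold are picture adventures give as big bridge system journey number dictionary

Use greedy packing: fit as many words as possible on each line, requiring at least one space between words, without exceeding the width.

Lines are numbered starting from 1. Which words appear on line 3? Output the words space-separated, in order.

Answer: cold are

Derivation:
Line 1: ['oats', 'lightbulb'] (min_width=14, slack=0)
Line 2: ['train', 'why', 'new'] (min_width=13, slack=1)
Line 3: ['cold', 'are'] (min_width=8, slack=6)
Line 4: ['picture'] (min_width=7, slack=7)
Line 5: ['adventures'] (min_width=10, slack=4)
Line 6: ['give', 'as', 'big'] (min_width=11, slack=3)
Line 7: ['bridge', 'system'] (min_width=13, slack=1)
Line 8: ['journey', 'number'] (min_width=14, slack=0)
Line 9: ['dictionary'] (min_width=10, slack=4)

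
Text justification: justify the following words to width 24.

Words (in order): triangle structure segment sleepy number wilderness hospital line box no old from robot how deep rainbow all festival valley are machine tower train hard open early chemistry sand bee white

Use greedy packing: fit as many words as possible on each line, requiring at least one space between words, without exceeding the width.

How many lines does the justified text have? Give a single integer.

Answer: 9

Derivation:
Line 1: ['triangle', 'structure'] (min_width=18, slack=6)
Line 2: ['segment', 'sleepy', 'number'] (min_width=21, slack=3)
Line 3: ['wilderness', 'hospital', 'line'] (min_width=24, slack=0)
Line 4: ['box', 'no', 'old', 'from', 'robot'] (min_width=21, slack=3)
Line 5: ['how', 'deep', 'rainbow', 'all'] (min_width=20, slack=4)
Line 6: ['festival', 'valley', 'are'] (min_width=19, slack=5)
Line 7: ['machine', 'tower', 'train', 'hard'] (min_width=24, slack=0)
Line 8: ['open', 'early', 'chemistry'] (min_width=20, slack=4)
Line 9: ['sand', 'bee', 'white'] (min_width=14, slack=10)
Total lines: 9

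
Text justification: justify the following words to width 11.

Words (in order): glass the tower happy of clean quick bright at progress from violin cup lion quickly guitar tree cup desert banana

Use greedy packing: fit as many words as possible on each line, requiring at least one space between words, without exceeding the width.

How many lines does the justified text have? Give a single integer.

Answer: 12

Derivation:
Line 1: ['glass', 'the'] (min_width=9, slack=2)
Line 2: ['tower', 'happy'] (min_width=11, slack=0)
Line 3: ['of', 'clean'] (min_width=8, slack=3)
Line 4: ['quick'] (min_width=5, slack=6)
Line 5: ['bright', 'at'] (min_width=9, slack=2)
Line 6: ['progress'] (min_width=8, slack=3)
Line 7: ['from', 'violin'] (min_width=11, slack=0)
Line 8: ['cup', 'lion'] (min_width=8, slack=3)
Line 9: ['quickly'] (min_width=7, slack=4)
Line 10: ['guitar', 'tree'] (min_width=11, slack=0)
Line 11: ['cup', 'desert'] (min_width=10, slack=1)
Line 12: ['banana'] (min_width=6, slack=5)
Total lines: 12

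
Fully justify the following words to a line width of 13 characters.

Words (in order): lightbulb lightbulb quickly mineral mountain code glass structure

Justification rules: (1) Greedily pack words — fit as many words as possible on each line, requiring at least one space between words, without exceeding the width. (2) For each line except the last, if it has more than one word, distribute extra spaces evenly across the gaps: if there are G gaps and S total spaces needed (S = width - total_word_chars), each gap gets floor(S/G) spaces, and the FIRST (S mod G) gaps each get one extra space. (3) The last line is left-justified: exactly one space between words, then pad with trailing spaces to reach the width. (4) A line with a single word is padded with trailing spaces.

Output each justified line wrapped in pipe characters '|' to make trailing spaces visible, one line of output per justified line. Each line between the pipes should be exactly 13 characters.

Line 1: ['lightbulb'] (min_width=9, slack=4)
Line 2: ['lightbulb'] (min_width=9, slack=4)
Line 3: ['quickly'] (min_width=7, slack=6)
Line 4: ['mineral'] (min_width=7, slack=6)
Line 5: ['mountain', 'code'] (min_width=13, slack=0)
Line 6: ['glass'] (min_width=5, slack=8)
Line 7: ['structure'] (min_width=9, slack=4)

Answer: |lightbulb    |
|lightbulb    |
|quickly      |
|mineral      |
|mountain code|
|glass        |
|structure    |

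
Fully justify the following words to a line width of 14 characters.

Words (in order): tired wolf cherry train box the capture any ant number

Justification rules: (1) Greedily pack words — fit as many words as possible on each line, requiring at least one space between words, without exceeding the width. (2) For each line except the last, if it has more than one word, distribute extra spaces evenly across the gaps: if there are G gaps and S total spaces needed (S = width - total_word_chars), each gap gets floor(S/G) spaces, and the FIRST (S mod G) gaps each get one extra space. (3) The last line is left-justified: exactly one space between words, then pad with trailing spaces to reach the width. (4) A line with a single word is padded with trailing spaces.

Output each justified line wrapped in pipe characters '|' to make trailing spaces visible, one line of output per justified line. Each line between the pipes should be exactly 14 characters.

Answer: |tired     wolf|
|cherry   train|
|box        the|
|capture    any|
|ant number    |

Derivation:
Line 1: ['tired', 'wolf'] (min_width=10, slack=4)
Line 2: ['cherry', 'train'] (min_width=12, slack=2)
Line 3: ['box', 'the'] (min_width=7, slack=7)
Line 4: ['capture', 'any'] (min_width=11, slack=3)
Line 5: ['ant', 'number'] (min_width=10, slack=4)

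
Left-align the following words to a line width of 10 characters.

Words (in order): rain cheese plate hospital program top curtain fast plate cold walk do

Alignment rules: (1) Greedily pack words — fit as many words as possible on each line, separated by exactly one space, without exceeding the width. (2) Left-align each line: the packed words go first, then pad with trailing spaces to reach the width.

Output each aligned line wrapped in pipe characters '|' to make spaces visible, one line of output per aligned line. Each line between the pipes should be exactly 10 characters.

Answer: |rain      |
|cheese    |
|plate     |
|hospital  |
|program   |
|top       |
|curtain   |
|fast plate|
|cold walk |
|do        |

Derivation:
Line 1: ['rain'] (min_width=4, slack=6)
Line 2: ['cheese'] (min_width=6, slack=4)
Line 3: ['plate'] (min_width=5, slack=5)
Line 4: ['hospital'] (min_width=8, slack=2)
Line 5: ['program'] (min_width=7, slack=3)
Line 6: ['top'] (min_width=3, slack=7)
Line 7: ['curtain'] (min_width=7, slack=3)
Line 8: ['fast', 'plate'] (min_width=10, slack=0)
Line 9: ['cold', 'walk'] (min_width=9, slack=1)
Line 10: ['do'] (min_width=2, slack=8)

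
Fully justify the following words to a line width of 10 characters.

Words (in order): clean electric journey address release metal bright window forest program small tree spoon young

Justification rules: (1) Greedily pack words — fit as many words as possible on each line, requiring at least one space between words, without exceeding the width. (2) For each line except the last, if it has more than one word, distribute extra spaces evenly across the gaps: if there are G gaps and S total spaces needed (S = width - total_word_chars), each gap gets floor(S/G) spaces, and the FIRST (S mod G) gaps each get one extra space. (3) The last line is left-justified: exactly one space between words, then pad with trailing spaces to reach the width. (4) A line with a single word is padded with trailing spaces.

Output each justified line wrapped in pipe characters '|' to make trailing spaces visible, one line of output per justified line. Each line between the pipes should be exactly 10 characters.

Line 1: ['clean'] (min_width=5, slack=5)
Line 2: ['electric'] (min_width=8, slack=2)
Line 3: ['journey'] (min_width=7, slack=3)
Line 4: ['address'] (min_width=7, slack=3)
Line 5: ['release'] (min_width=7, slack=3)
Line 6: ['metal'] (min_width=5, slack=5)
Line 7: ['bright'] (min_width=6, slack=4)
Line 8: ['window'] (min_width=6, slack=4)
Line 9: ['forest'] (min_width=6, slack=4)
Line 10: ['program'] (min_width=7, slack=3)
Line 11: ['small', 'tree'] (min_width=10, slack=0)
Line 12: ['spoon'] (min_width=5, slack=5)
Line 13: ['young'] (min_width=5, slack=5)

Answer: |clean     |
|electric  |
|journey   |
|address   |
|release   |
|metal     |
|bright    |
|window    |
|forest    |
|program   |
|small tree|
|spoon     |
|young     |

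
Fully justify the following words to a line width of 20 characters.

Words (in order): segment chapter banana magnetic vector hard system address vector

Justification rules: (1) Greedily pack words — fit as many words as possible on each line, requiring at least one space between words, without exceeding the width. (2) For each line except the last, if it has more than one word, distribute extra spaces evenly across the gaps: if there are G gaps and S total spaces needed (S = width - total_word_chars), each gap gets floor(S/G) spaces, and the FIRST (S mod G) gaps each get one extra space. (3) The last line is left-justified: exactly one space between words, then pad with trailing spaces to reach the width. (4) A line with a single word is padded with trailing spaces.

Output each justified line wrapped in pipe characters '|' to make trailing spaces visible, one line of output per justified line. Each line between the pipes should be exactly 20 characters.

Answer: |segment      chapter|
|banana      magnetic|
|vector  hard  system|
|address vector      |

Derivation:
Line 1: ['segment', 'chapter'] (min_width=15, slack=5)
Line 2: ['banana', 'magnetic'] (min_width=15, slack=5)
Line 3: ['vector', 'hard', 'system'] (min_width=18, slack=2)
Line 4: ['address', 'vector'] (min_width=14, slack=6)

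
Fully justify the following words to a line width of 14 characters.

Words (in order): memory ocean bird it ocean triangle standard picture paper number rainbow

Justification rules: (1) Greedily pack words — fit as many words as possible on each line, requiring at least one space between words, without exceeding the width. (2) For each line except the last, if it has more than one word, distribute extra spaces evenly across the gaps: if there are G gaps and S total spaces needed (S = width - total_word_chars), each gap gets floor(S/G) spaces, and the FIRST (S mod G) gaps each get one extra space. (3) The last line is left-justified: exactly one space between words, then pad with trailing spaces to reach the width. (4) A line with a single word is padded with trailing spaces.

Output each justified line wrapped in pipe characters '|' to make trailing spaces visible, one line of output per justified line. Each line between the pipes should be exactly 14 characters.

Line 1: ['memory', 'ocean'] (min_width=12, slack=2)
Line 2: ['bird', 'it', 'ocean'] (min_width=13, slack=1)
Line 3: ['triangle'] (min_width=8, slack=6)
Line 4: ['standard'] (min_width=8, slack=6)
Line 5: ['picture', 'paper'] (min_width=13, slack=1)
Line 6: ['number', 'rainbow'] (min_width=14, slack=0)

Answer: |memory   ocean|
|bird  it ocean|
|triangle      |
|standard      |
|picture  paper|
|number rainbow|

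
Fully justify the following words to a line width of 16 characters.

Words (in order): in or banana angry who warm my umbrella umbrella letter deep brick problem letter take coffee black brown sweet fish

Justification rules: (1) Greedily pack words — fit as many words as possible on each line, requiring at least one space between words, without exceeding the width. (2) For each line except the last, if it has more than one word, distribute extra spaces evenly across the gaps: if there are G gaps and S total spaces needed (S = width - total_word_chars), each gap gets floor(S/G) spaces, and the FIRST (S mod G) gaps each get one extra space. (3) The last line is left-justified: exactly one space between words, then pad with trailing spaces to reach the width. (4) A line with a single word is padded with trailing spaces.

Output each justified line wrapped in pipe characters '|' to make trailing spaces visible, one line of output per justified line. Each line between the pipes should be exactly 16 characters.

Line 1: ['in', 'or', 'banana'] (min_width=12, slack=4)
Line 2: ['angry', 'who', 'warm'] (min_width=14, slack=2)
Line 3: ['my', 'umbrella'] (min_width=11, slack=5)
Line 4: ['umbrella', 'letter'] (min_width=15, slack=1)
Line 5: ['deep', 'brick'] (min_width=10, slack=6)
Line 6: ['problem', 'letter'] (min_width=14, slack=2)
Line 7: ['take', 'coffee'] (min_width=11, slack=5)
Line 8: ['black', 'brown'] (min_width=11, slack=5)
Line 9: ['sweet', 'fish'] (min_width=10, slack=6)

Answer: |in   or   banana|
|angry  who  warm|
|my      umbrella|
|umbrella  letter|
|deep       brick|
|problem   letter|
|take      coffee|
|black      brown|
|sweet fish      |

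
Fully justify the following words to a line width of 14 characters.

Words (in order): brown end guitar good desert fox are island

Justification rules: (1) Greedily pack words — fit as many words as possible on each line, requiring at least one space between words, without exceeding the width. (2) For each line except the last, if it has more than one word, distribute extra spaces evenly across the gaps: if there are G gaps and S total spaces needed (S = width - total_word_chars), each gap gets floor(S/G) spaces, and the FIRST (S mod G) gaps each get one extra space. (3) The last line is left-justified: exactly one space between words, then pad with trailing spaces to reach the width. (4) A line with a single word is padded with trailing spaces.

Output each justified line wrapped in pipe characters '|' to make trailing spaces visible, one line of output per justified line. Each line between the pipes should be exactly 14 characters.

Line 1: ['brown', 'end'] (min_width=9, slack=5)
Line 2: ['guitar', 'good'] (min_width=11, slack=3)
Line 3: ['desert', 'fox', 'are'] (min_width=14, slack=0)
Line 4: ['island'] (min_width=6, slack=8)

Answer: |brown      end|
|guitar    good|
|desert fox are|
|island        |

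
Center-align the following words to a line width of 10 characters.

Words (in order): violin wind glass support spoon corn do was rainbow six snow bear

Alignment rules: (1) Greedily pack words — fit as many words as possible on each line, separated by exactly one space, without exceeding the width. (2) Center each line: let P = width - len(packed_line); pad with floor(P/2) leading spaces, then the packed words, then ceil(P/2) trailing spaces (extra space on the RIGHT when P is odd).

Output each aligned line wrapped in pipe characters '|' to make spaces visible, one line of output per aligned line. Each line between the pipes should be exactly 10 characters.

Answer: |  violin  |
|wind glass|
| support  |
|spoon corn|
|  do was  |
| rainbow  |
| six snow |
|   bear   |

Derivation:
Line 1: ['violin'] (min_width=6, slack=4)
Line 2: ['wind', 'glass'] (min_width=10, slack=0)
Line 3: ['support'] (min_width=7, slack=3)
Line 4: ['spoon', 'corn'] (min_width=10, slack=0)
Line 5: ['do', 'was'] (min_width=6, slack=4)
Line 6: ['rainbow'] (min_width=7, slack=3)
Line 7: ['six', 'snow'] (min_width=8, slack=2)
Line 8: ['bear'] (min_width=4, slack=6)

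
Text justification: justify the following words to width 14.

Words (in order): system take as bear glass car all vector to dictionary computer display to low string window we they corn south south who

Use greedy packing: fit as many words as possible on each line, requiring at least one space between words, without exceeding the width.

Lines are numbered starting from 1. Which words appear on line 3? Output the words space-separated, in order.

Answer: all vector to

Derivation:
Line 1: ['system', 'take', 'as'] (min_width=14, slack=0)
Line 2: ['bear', 'glass', 'car'] (min_width=14, slack=0)
Line 3: ['all', 'vector', 'to'] (min_width=13, slack=1)
Line 4: ['dictionary'] (min_width=10, slack=4)
Line 5: ['computer'] (min_width=8, slack=6)
Line 6: ['display', 'to', 'low'] (min_width=14, slack=0)
Line 7: ['string', 'window'] (min_width=13, slack=1)
Line 8: ['we', 'they', 'corn'] (min_width=12, slack=2)
Line 9: ['south', 'south'] (min_width=11, slack=3)
Line 10: ['who'] (min_width=3, slack=11)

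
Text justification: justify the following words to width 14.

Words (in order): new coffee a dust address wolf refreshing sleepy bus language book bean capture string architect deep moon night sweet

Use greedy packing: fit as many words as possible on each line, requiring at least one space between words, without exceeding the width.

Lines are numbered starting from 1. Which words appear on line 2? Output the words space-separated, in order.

Line 1: ['new', 'coffee', 'a'] (min_width=12, slack=2)
Line 2: ['dust', 'address'] (min_width=12, slack=2)
Line 3: ['wolf'] (min_width=4, slack=10)
Line 4: ['refreshing'] (min_width=10, slack=4)
Line 5: ['sleepy', 'bus'] (min_width=10, slack=4)
Line 6: ['language', 'book'] (min_width=13, slack=1)
Line 7: ['bean', 'capture'] (min_width=12, slack=2)
Line 8: ['string'] (min_width=6, slack=8)
Line 9: ['architect', 'deep'] (min_width=14, slack=0)
Line 10: ['moon', 'night'] (min_width=10, slack=4)
Line 11: ['sweet'] (min_width=5, slack=9)

Answer: dust address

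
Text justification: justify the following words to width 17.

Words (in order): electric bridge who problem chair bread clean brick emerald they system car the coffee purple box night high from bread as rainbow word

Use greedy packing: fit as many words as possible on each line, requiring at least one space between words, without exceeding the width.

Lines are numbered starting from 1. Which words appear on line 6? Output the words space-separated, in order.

Line 1: ['electric', 'bridge'] (min_width=15, slack=2)
Line 2: ['who', 'problem', 'chair'] (min_width=17, slack=0)
Line 3: ['bread', 'clean', 'brick'] (min_width=17, slack=0)
Line 4: ['emerald', 'they'] (min_width=12, slack=5)
Line 5: ['system', 'car', 'the'] (min_width=14, slack=3)
Line 6: ['coffee', 'purple', 'box'] (min_width=17, slack=0)
Line 7: ['night', 'high', 'from'] (min_width=15, slack=2)
Line 8: ['bread', 'as', 'rainbow'] (min_width=16, slack=1)
Line 9: ['word'] (min_width=4, slack=13)

Answer: coffee purple box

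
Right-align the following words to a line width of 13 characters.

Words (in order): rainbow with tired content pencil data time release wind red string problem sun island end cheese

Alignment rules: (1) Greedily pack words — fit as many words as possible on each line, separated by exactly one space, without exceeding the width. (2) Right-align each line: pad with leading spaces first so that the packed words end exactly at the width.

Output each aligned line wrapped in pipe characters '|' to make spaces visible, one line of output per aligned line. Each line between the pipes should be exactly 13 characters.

Line 1: ['rainbow', 'with'] (min_width=12, slack=1)
Line 2: ['tired', 'content'] (min_width=13, slack=0)
Line 3: ['pencil', 'data'] (min_width=11, slack=2)
Line 4: ['time', 'release'] (min_width=12, slack=1)
Line 5: ['wind', 'red'] (min_width=8, slack=5)
Line 6: ['string'] (min_width=6, slack=7)
Line 7: ['problem', 'sun'] (min_width=11, slack=2)
Line 8: ['island', 'end'] (min_width=10, slack=3)
Line 9: ['cheese'] (min_width=6, slack=7)

Answer: | rainbow with|
|tired content|
|  pencil data|
| time release|
|     wind red|
|       string|
|  problem sun|
|   island end|
|       cheese|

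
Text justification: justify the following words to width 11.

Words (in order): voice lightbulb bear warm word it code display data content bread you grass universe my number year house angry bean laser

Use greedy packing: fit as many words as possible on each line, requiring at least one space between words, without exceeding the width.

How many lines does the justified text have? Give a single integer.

Answer: 14

Derivation:
Line 1: ['voice'] (min_width=5, slack=6)
Line 2: ['lightbulb'] (min_width=9, slack=2)
Line 3: ['bear', 'warm'] (min_width=9, slack=2)
Line 4: ['word', 'it'] (min_width=7, slack=4)
Line 5: ['code'] (min_width=4, slack=7)
Line 6: ['display'] (min_width=7, slack=4)
Line 7: ['data'] (min_width=4, slack=7)
Line 8: ['content'] (min_width=7, slack=4)
Line 9: ['bread', 'you'] (min_width=9, slack=2)
Line 10: ['grass'] (min_width=5, slack=6)
Line 11: ['universe', 'my'] (min_width=11, slack=0)
Line 12: ['number', 'year'] (min_width=11, slack=0)
Line 13: ['house', 'angry'] (min_width=11, slack=0)
Line 14: ['bean', 'laser'] (min_width=10, slack=1)
Total lines: 14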